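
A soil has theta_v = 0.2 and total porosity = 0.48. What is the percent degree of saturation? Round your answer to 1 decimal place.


Step 1: S = 100 * theta_v / n
Step 2: S = 100 * 0.2 / 0.48
Step 3: S = 41.7%

41.7


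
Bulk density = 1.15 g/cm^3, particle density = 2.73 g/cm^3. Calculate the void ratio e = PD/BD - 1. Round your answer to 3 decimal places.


Step 1: e = PD / BD - 1
Step 2: e = 2.73 / 1.15 - 1
Step 3: e = 2.37391 - 1
Step 4: e = 1.374

1.374


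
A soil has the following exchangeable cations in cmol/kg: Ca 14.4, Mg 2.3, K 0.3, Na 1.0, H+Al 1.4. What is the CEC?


Step 1: CEC = Ca + Mg + K + Na + (H+Al)
Step 2: CEC = 14.4 + 2.3 + 0.3 + 1.0 + 1.4
Step 3: CEC = 19.4 cmol/kg

19.4


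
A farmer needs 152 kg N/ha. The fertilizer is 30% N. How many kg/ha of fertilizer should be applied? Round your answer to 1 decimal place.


Step 1: Fertilizer rate = target N / (N content / 100)
Step 2: Rate = 152 / (30 / 100)
Step 3: Rate = 152 / 0.3
Step 4: Rate = 506.7 kg/ha

506.7


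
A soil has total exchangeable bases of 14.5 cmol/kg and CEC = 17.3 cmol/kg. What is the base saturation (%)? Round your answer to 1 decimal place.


Step 1: BS = 100 * (sum of bases) / CEC
Step 2: BS = 100 * 14.5 / 17.3
Step 3: BS = 83.8%

83.8


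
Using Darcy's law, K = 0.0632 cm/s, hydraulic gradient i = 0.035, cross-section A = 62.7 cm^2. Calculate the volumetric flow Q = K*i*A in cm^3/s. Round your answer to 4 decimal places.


Step 1: Apply Darcy's law: Q = K * i * A
Step 2: Q = 0.0632 * 0.035 * 62.7
Step 3: Q = 0.1387 cm^3/s

0.1387


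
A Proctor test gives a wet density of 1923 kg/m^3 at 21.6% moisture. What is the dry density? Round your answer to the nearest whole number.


Step 1: Dry density = wet density / (1 + w/100)
Step 2: Dry density = 1923 / (1 + 21.6/100)
Step 3: Dry density = 1923 / 1.216
Step 4: Dry density = 1581 kg/m^3

1581


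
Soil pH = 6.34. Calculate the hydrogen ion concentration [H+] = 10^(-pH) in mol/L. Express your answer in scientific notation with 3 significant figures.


Step 1: [H+] = 10^(-pH)
Step 2: [H+] = 10^(-6.34)
Step 3: [H+] = 4.57e-07 mol/L

4.57e-07


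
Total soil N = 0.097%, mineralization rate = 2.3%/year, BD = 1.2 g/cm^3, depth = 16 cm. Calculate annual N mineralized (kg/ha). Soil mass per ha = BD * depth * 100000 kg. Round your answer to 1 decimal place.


Step 1: Soil mass per ha = BD * depth * 100000 = 1.2 * 16 * 100000 = 1920000 kg
Step 2: Total N pool = soil mass * N%/100 = 1920000 * 0.097/100 = 1862.4 kg/ha
Step 3: N mineralized = N pool * rate%/100 = 1862.4 * 2.3/100 = 42.8 kg/ha/yr

42.8


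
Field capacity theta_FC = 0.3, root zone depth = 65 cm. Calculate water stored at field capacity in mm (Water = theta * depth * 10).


Step 1: Water (mm) = theta_FC * depth (cm) * 10
Step 2: Water = 0.3 * 65 * 10
Step 3: Water = 195.0 mm

195.0


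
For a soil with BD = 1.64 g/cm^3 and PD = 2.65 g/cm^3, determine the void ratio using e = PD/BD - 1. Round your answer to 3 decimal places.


Step 1: e = PD / BD - 1
Step 2: e = 2.65 / 1.64 - 1
Step 3: e = 1.61585 - 1
Step 4: e = 0.616

0.616


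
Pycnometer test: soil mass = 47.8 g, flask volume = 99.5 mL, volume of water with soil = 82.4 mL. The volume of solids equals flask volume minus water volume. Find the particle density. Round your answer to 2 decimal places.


Step 1: Volume of solids = flask volume - water volume with soil
Step 2: V_solids = 99.5 - 82.4 = 17.1 mL
Step 3: Particle density = mass / V_solids = 47.8 / 17.1 = 2.8 g/cm^3

2.8


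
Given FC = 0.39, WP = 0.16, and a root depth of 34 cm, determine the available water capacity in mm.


Step 1: Available water = (FC - WP) * depth * 10
Step 2: AW = (0.39 - 0.16) * 34 * 10
Step 3: AW = 0.23 * 34 * 10
Step 4: AW = 78.2 mm

78.2


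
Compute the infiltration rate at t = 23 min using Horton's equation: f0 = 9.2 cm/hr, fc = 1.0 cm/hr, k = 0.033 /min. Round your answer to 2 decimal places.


Step 1: f = fc + (f0 - fc) * exp(-k * t)
Step 2: exp(-0.033 * 23) = 0.468134
Step 3: f = 1.0 + (9.2 - 1.0) * 0.468134
Step 4: f = 1.0 + 8.2 * 0.468134
Step 5: f = 4.84 cm/hr

4.84


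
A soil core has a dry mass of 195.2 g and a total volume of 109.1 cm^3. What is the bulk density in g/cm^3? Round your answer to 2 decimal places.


Step 1: Identify the formula: BD = dry mass / volume
Step 2: Substitute values: BD = 195.2 / 109.1
Step 3: BD = 1.79 g/cm^3

1.79


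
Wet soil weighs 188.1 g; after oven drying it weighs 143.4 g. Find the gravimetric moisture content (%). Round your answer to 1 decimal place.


Step 1: Water mass = wet - dry = 188.1 - 143.4 = 44.7 g
Step 2: w = 100 * water mass / dry mass
Step 3: w = 100 * 44.7 / 143.4 = 31.2%

31.2


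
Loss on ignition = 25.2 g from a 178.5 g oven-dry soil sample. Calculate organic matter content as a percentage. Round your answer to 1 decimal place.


Step 1: OM% = 100 * LOI / sample mass
Step 2: OM = 100 * 25.2 / 178.5
Step 3: OM = 14.1%

14.1


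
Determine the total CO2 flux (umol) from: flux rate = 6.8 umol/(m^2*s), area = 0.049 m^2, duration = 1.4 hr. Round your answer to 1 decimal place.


Step 1: Convert time to seconds: 1.4 hr * 3600 = 5040.0 s
Step 2: Total = flux * area * time_s
Step 3: Total = 6.8 * 0.049 * 5040.0
Step 4: Total = 1679.3 umol

1679.3


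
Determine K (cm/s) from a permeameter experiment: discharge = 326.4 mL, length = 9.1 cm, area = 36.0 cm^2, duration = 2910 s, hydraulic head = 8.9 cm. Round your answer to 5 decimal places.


Step 1: K = Q * L / (A * t * h)
Step 2: Numerator = 326.4 * 9.1 = 2970.24
Step 3: Denominator = 36.0 * 2910 * 8.9 = 932364.0
Step 4: K = 2970.24 / 932364.0 = 0.00319 cm/s

0.00319


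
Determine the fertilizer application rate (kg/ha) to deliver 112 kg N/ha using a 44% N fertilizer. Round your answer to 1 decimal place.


Step 1: Fertilizer rate = target N / (N content / 100)
Step 2: Rate = 112 / (44 / 100)
Step 3: Rate = 112 / 0.44
Step 4: Rate = 254.5 kg/ha

254.5


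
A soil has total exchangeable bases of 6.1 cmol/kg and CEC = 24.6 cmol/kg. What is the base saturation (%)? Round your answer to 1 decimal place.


Step 1: BS = 100 * (sum of bases) / CEC
Step 2: BS = 100 * 6.1 / 24.6
Step 3: BS = 24.8%

24.8


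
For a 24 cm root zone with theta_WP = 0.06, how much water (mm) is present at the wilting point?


Step 1: Water (mm) = theta_WP * depth * 10
Step 2: Water = 0.06 * 24 * 10
Step 3: Water = 14.4 mm

14.4


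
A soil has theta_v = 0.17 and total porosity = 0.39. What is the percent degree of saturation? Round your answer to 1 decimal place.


Step 1: S = 100 * theta_v / n
Step 2: S = 100 * 0.17 / 0.39
Step 3: S = 43.6%

43.6


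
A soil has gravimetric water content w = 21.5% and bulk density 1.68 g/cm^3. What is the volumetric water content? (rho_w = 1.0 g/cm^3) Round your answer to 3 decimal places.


Step 1: theta = (w / 100) * BD / rho_w
Step 2: theta = (21.5 / 100) * 1.68 / 1.0
Step 3: theta = 0.215 * 1.68
Step 4: theta = 0.361

0.361


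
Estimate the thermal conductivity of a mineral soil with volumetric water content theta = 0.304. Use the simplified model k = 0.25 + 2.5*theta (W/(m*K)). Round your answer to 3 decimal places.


Step 1: k = 0.25 + 2.5 * theta
Step 2: k = 0.25 + 2.5 * 0.304
Step 3: k = 0.25 + 0.76
Step 4: k = 1.01 W/(m*K)

1.01


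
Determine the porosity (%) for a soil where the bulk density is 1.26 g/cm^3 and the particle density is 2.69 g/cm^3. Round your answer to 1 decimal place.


Step 1: Formula: n = 100 * (1 - BD / PD)
Step 2: n = 100 * (1 - 1.26 / 2.69)
Step 3: n = 100 * (1 - 0.4684)
Step 4: n = 53.2%

53.2


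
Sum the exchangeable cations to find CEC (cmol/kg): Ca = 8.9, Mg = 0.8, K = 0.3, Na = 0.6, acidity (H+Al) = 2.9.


Step 1: CEC = Ca + Mg + K + Na + (H+Al)
Step 2: CEC = 8.9 + 0.8 + 0.3 + 0.6 + 2.9
Step 3: CEC = 13.5 cmol/kg

13.5


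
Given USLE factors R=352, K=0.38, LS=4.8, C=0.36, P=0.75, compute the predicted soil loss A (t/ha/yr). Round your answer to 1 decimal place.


Step 1: A = R * K * LS * C * P
Step 2: R * K = 352 * 0.38 = 133.76
Step 3: (R*K) * LS = 133.76 * 4.8 = 642.048
Step 4: * C * P = 642.048 * 0.36 * 0.75 = 173.4
Step 5: A = 173.4 t/(ha*yr)

173.4


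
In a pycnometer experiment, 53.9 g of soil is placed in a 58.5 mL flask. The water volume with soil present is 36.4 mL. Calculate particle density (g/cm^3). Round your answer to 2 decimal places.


Step 1: Volume of solids = flask volume - water volume with soil
Step 2: V_solids = 58.5 - 36.4 = 22.1 mL
Step 3: Particle density = mass / V_solids = 53.9 / 22.1 = 2.44 g/cm^3

2.44


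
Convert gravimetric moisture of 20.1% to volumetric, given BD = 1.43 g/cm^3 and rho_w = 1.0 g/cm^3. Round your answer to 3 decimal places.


Step 1: theta = (w / 100) * BD / rho_w
Step 2: theta = (20.1 / 100) * 1.43 / 1.0
Step 3: theta = 0.201 * 1.43
Step 4: theta = 0.287

0.287


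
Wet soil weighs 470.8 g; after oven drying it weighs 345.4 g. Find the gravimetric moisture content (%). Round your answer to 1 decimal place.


Step 1: Water mass = wet - dry = 470.8 - 345.4 = 125.4 g
Step 2: w = 100 * water mass / dry mass
Step 3: w = 100 * 125.4 / 345.4 = 36.3%

36.3


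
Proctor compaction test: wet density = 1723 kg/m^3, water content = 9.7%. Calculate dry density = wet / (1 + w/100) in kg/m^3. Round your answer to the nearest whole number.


Step 1: Dry density = wet density / (1 + w/100)
Step 2: Dry density = 1723 / (1 + 9.7/100)
Step 3: Dry density = 1723 / 1.097
Step 4: Dry density = 1571 kg/m^3

1571


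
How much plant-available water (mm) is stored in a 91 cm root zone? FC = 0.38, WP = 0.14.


Step 1: Available water = (FC - WP) * depth * 10
Step 2: AW = (0.38 - 0.14) * 91 * 10
Step 3: AW = 0.24 * 91 * 10
Step 4: AW = 218.4 mm

218.4


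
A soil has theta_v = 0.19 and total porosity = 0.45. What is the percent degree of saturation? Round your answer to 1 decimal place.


Step 1: S = 100 * theta_v / n
Step 2: S = 100 * 0.19 / 0.45
Step 3: S = 42.2%

42.2


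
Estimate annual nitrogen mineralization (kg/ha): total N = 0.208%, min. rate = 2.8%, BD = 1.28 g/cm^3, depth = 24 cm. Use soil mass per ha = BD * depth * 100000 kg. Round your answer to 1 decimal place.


Step 1: Soil mass per ha = BD * depth * 100000 = 1.28 * 24 * 100000 = 3072000 kg
Step 2: Total N pool = soil mass * N%/100 = 3072000 * 0.208/100 = 6389.76 kg/ha
Step 3: N mineralized = N pool * rate%/100 = 6389.76 * 2.8/100 = 178.9 kg/ha/yr

178.9


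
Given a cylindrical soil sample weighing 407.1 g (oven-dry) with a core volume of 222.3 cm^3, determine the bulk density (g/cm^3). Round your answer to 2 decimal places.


Step 1: Identify the formula: BD = dry mass / volume
Step 2: Substitute values: BD = 407.1 / 222.3
Step 3: BD = 1.83 g/cm^3

1.83


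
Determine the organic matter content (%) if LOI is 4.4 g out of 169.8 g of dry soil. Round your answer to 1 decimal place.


Step 1: OM% = 100 * LOI / sample mass
Step 2: OM = 100 * 4.4 / 169.8
Step 3: OM = 2.6%

2.6


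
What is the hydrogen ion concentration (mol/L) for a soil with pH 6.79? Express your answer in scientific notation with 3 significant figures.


Step 1: [H+] = 10^(-pH)
Step 2: [H+] = 10^(-6.79)
Step 3: [H+] = 1.62e-07 mol/L

1.62e-07


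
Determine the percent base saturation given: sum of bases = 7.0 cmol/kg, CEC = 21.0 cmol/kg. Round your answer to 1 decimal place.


Step 1: BS = 100 * (sum of bases) / CEC
Step 2: BS = 100 * 7.0 / 21.0
Step 3: BS = 33.3%

33.3


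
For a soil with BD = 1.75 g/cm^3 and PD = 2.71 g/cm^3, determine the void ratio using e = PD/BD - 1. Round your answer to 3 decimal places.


Step 1: e = PD / BD - 1
Step 2: e = 2.71 / 1.75 - 1
Step 3: e = 1.54857 - 1
Step 4: e = 0.549

0.549


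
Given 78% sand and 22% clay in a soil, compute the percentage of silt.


Step 1: sand + silt + clay = 100%
Step 2: silt = 100 - sand - clay
Step 3: silt = 100 - 78 - 22
Step 4: silt = 0%

0


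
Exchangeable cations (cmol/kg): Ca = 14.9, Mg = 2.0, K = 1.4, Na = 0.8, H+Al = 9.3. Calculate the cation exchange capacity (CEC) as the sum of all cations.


Step 1: CEC = Ca + Mg + K + Na + (H+Al)
Step 2: CEC = 14.9 + 2.0 + 1.4 + 0.8 + 9.3
Step 3: CEC = 28.4 cmol/kg

28.4


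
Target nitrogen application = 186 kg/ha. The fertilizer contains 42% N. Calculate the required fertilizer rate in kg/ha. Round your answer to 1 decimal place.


Step 1: Fertilizer rate = target N / (N content / 100)
Step 2: Rate = 186 / (42 / 100)
Step 3: Rate = 186 / 0.42
Step 4: Rate = 442.9 kg/ha

442.9


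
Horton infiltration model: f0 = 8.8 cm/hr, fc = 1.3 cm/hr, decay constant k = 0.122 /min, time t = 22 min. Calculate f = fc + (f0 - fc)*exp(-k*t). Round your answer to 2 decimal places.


Step 1: f = fc + (f0 - fc) * exp(-k * t)
Step 2: exp(-0.122 * 22) = 0.068289
Step 3: f = 1.3 + (8.8 - 1.3) * 0.068289
Step 4: f = 1.3 + 7.5 * 0.068289
Step 5: f = 1.81 cm/hr

1.81


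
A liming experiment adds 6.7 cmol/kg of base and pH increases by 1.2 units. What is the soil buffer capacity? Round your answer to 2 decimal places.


Step 1: BC = change in base / change in pH
Step 2: BC = 6.7 / 1.2
Step 3: BC = 5.58 cmol/(kg*pH unit)

5.58


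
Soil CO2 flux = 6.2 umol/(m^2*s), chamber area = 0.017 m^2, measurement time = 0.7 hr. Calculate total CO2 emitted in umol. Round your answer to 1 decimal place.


Step 1: Convert time to seconds: 0.7 hr * 3600 = 2520.0 s
Step 2: Total = flux * area * time_s
Step 3: Total = 6.2 * 0.017 * 2520.0
Step 4: Total = 265.6 umol

265.6


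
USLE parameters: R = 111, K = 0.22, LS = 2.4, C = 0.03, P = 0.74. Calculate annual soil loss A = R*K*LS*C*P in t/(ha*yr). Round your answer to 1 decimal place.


Step 1: A = R * K * LS * C * P
Step 2: R * K = 111 * 0.22 = 24.42
Step 3: (R*K) * LS = 24.42 * 2.4 = 58.608
Step 4: * C * P = 58.608 * 0.03 * 0.74 = 1.3
Step 5: A = 1.3 t/(ha*yr)

1.3


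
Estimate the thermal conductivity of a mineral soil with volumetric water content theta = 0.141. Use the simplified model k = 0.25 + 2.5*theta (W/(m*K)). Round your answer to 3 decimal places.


Step 1: k = 0.25 + 2.5 * theta
Step 2: k = 0.25 + 2.5 * 0.141
Step 3: k = 0.25 + 0.353
Step 4: k = 0.603 W/(m*K)

0.603


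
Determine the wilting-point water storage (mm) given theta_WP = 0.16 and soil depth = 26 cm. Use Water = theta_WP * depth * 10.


Step 1: Water (mm) = theta_WP * depth * 10
Step 2: Water = 0.16 * 26 * 10
Step 3: Water = 41.6 mm

41.6


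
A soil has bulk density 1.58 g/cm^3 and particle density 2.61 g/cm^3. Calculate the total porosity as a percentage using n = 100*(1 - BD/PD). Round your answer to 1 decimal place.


Step 1: Formula: n = 100 * (1 - BD / PD)
Step 2: n = 100 * (1 - 1.58 / 2.61)
Step 3: n = 100 * (1 - 0.60536)
Step 4: n = 39.5%

39.5


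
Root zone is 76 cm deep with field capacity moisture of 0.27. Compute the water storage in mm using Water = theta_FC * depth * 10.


Step 1: Water (mm) = theta_FC * depth (cm) * 10
Step 2: Water = 0.27 * 76 * 10
Step 3: Water = 205.2 mm

205.2


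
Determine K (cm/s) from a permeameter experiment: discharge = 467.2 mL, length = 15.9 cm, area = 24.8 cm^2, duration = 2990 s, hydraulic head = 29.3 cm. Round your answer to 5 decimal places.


Step 1: K = Q * L / (A * t * h)
Step 2: Numerator = 467.2 * 15.9 = 7428.48
Step 3: Denominator = 24.8 * 2990 * 29.3 = 2172653.6
Step 4: K = 7428.48 / 2172653.6 = 0.00342 cm/s

0.00342


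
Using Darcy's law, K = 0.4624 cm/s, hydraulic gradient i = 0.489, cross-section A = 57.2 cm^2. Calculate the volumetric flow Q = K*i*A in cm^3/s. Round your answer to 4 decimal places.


Step 1: Apply Darcy's law: Q = K * i * A
Step 2: Q = 0.4624 * 0.489 * 57.2
Step 3: Q = 12.9337 cm^3/s

12.9337


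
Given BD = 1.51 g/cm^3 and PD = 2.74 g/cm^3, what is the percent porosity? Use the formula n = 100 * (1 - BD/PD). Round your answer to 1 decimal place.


Step 1: Formula: n = 100 * (1 - BD / PD)
Step 2: n = 100 * (1 - 1.51 / 2.74)
Step 3: n = 100 * (1 - 0.55109)
Step 4: n = 44.9%

44.9


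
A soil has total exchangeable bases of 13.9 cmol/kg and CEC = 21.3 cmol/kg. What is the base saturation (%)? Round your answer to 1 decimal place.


Step 1: BS = 100 * (sum of bases) / CEC
Step 2: BS = 100 * 13.9 / 21.3
Step 3: BS = 65.3%

65.3


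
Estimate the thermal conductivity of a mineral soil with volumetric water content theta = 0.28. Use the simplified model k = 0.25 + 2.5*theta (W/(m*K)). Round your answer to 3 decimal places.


Step 1: k = 0.25 + 2.5 * theta
Step 2: k = 0.25 + 2.5 * 0.28
Step 3: k = 0.25 + 0.7
Step 4: k = 0.95 W/(m*K)

0.95


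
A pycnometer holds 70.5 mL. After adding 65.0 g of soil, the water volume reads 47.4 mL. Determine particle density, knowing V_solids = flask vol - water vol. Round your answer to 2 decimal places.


Step 1: Volume of solids = flask volume - water volume with soil
Step 2: V_solids = 70.5 - 47.4 = 23.1 mL
Step 3: Particle density = mass / V_solids = 65.0 / 23.1 = 2.81 g/cm^3

2.81


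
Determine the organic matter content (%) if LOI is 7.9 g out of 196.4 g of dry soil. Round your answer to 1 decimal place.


Step 1: OM% = 100 * LOI / sample mass
Step 2: OM = 100 * 7.9 / 196.4
Step 3: OM = 4.0%

4.0


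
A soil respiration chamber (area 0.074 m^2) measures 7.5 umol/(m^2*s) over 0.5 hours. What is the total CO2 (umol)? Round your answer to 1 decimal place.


Step 1: Convert time to seconds: 0.5 hr * 3600 = 1800.0 s
Step 2: Total = flux * area * time_s
Step 3: Total = 7.5 * 0.074 * 1800.0
Step 4: Total = 999.0 umol

999.0


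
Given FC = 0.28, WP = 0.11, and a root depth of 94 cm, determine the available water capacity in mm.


Step 1: Available water = (FC - WP) * depth * 10
Step 2: AW = (0.28 - 0.11) * 94 * 10
Step 3: AW = 0.17 * 94 * 10
Step 4: AW = 159.8 mm

159.8


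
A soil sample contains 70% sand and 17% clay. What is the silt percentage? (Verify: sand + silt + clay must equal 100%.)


Step 1: sand + silt + clay = 100%
Step 2: silt = 100 - sand - clay
Step 3: silt = 100 - 70 - 17
Step 4: silt = 13%

13


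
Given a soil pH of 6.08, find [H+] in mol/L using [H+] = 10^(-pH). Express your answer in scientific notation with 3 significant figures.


Step 1: [H+] = 10^(-pH)
Step 2: [H+] = 10^(-6.08)
Step 3: [H+] = 8.32e-07 mol/L

8.32e-07


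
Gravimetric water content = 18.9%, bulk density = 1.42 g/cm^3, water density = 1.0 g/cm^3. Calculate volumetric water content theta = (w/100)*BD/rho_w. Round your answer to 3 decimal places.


Step 1: theta = (w / 100) * BD / rho_w
Step 2: theta = (18.9 / 100) * 1.42 / 1.0
Step 3: theta = 0.189 * 1.42
Step 4: theta = 0.268

0.268


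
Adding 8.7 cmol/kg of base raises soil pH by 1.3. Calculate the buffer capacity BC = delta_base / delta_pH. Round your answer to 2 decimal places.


Step 1: BC = change in base / change in pH
Step 2: BC = 8.7 / 1.3
Step 3: BC = 6.69 cmol/(kg*pH unit)

6.69


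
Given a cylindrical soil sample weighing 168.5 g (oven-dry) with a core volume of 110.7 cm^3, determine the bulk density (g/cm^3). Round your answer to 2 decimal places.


Step 1: Identify the formula: BD = dry mass / volume
Step 2: Substitute values: BD = 168.5 / 110.7
Step 3: BD = 1.52 g/cm^3

1.52


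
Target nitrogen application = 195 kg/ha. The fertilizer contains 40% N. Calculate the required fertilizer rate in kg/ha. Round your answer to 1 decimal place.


Step 1: Fertilizer rate = target N / (N content / 100)
Step 2: Rate = 195 / (40 / 100)
Step 3: Rate = 195 / 0.4
Step 4: Rate = 487.5 kg/ha

487.5


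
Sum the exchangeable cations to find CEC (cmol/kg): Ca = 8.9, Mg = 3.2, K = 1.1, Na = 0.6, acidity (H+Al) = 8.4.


Step 1: CEC = Ca + Mg + K + Na + (H+Al)
Step 2: CEC = 8.9 + 3.2 + 1.1 + 0.6 + 8.4
Step 3: CEC = 22.2 cmol/kg

22.2


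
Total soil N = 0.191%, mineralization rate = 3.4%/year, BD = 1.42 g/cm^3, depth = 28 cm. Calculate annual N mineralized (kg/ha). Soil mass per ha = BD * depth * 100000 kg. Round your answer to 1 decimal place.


Step 1: Soil mass per ha = BD * depth * 100000 = 1.42 * 28 * 100000 = 3976000 kg
Step 2: Total N pool = soil mass * N%/100 = 3976000 * 0.191/100 = 7594.16 kg/ha
Step 3: N mineralized = N pool * rate%/100 = 7594.16 * 3.4/100 = 258.2 kg/ha/yr

258.2


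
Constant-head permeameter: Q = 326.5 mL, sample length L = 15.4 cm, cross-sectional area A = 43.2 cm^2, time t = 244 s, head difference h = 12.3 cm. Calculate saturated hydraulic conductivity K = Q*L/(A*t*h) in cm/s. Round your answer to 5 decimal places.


Step 1: K = Q * L / (A * t * h)
Step 2: Numerator = 326.5 * 15.4 = 5028.1
Step 3: Denominator = 43.2 * 244 * 12.3 = 129651.84
Step 4: K = 5028.1 / 129651.84 = 0.03878 cm/s

0.03878


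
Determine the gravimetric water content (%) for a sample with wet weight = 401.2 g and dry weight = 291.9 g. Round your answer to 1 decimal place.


Step 1: Water mass = wet - dry = 401.2 - 291.9 = 109.3 g
Step 2: w = 100 * water mass / dry mass
Step 3: w = 100 * 109.3 / 291.9 = 37.4%

37.4


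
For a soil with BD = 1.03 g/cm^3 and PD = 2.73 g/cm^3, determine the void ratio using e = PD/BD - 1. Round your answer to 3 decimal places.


Step 1: e = PD / BD - 1
Step 2: e = 2.73 / 1.03 - 1
Step 3: e = 2.65049 - 1
Step 4: e = 1.65

1.65


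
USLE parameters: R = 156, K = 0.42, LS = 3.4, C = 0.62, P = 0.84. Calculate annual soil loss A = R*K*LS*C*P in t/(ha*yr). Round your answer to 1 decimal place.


Step 1: A = R * K * LS * C * P
Step 2: R * K = 156 * 0.42 = 65.52
Step 3: (R*K) * LS = 65.52 * 3.4 = 222.768
Step 4: * C * P = 222.768 * 0.62 * 0.84 = 116.0
Step 5: A = 116.0 t/(ha*yr)

116.0


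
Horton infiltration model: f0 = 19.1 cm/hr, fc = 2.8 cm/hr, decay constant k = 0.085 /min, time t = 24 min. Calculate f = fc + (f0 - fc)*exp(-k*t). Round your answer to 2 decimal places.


Step 1: f = fc + (f0 - fc) * exp(-k * t)
Step 2: exp(-0.085 * 24) = 0.130029
Step 3: f = 2.8 + (19.1 - 2.8) * 0.130029
Step 4: f = 2.8 + 16.3 * 0.130029
Step 5: f = 4.92 cm/hr

4.92


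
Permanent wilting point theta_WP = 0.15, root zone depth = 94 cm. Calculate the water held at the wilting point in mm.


Step 1: Water (mm) = theta_WP * depth * 10
Step 2: Water = 0.15 * 94 * 10
Step 3: Water = 141.0 mm

141.0


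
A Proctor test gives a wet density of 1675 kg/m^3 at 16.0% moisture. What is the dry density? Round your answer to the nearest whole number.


Step 1: Dry density = wet density / (1 + w/100)
Step 2: Dry density = 1675 / (1 + 16.0/100)
Step 3: Dry density = 1675 / 1.16
Step 4: Dry density = 1444 kg/m^3

1444


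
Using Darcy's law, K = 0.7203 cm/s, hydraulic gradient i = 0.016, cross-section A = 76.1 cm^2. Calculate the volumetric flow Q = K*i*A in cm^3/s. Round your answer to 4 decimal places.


Step 1: Apply Darcy's law: Q = K * i * A
Step 2: Q = 0.7203 * 0.016 * 76.1
Step 3: Q = 0.877 cm^3/s

0.877


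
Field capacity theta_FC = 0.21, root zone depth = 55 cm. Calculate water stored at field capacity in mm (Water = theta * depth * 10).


Step 1: Water (mm) = theta_FC * depth (cm) * 10
Step 2: Water = 0.21 * 55 * 10
Step 3: Water = 115.5 mm

115.5


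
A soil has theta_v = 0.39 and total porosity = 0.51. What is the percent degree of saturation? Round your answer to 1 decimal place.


Step 1: S = 100 * theta_v / n
Step 2: S = 100 * 0.39 / 0.51
Step 3: S = 76.5%

76.5


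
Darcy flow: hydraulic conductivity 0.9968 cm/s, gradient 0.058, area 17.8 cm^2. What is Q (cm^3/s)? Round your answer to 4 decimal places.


Step 1: Apply Darcy's law: Q = K * i * A
Step 2: Q = 0.9968 * 0.058 * 17.8
Step 3: Q = 1.0291 cm^3/s

1.0291


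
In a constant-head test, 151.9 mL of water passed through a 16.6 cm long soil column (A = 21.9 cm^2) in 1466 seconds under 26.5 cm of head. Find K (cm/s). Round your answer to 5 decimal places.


Step 1: K = Q * L / (A * t * h)
Step 2: Numerator = 151.9 * 16.6 = 2521.54
Step 3: Denominator = 21.9 * 1466 * 26.5 = 850793.1
Step 4: K = 2521.54 / 850793.1 = 0.00296 cm/s

0.00296


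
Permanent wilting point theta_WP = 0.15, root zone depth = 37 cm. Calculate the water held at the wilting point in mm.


Step 1: Water (mm) = theta_WP * depth * 10
Step 2: Water = 0.15 * 37 * 10
Step 3: Water = 55.5 mm

55.5


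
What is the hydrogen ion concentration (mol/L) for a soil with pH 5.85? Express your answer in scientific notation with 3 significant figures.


Step 1: [H+] = 10^(-pH)
Step 2: [H+] = 10^(-5.85)
Step 3: [H+] = 1.41e-06 mol/L

1.41e-06


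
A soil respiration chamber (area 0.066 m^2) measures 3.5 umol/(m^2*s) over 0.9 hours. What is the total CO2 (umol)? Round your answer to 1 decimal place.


Step 1: Convert time to seconds: 0.9 hr * 3600 = 3240.0 s
Step 2: Total = flux * area * time_s
Step 3: Total = 3.5 * 0.066 * 3240.0
Step 4: Total = 748.4 umol

748.4


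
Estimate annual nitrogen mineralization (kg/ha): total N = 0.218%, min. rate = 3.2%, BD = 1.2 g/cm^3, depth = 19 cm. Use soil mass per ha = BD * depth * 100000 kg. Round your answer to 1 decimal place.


Step 1: Soil mass per ha = BD * depth * 100000 = 1.2 * 19 * 100000 = 2280000 kg
Step 2: Total N pool = soil mass * N%/100 = 2280000 * 0.218/100 = 4970.4 kg/ha
Step 3: N mineralized = N pool * rate%/100 = 4970.4 * 3.2/100 = 159.1 kg/ha/yr

159.1


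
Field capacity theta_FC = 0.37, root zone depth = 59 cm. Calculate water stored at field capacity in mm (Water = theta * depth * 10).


Step 1: Water (mm) = theta_FC * depth (cm) * 10
Step 2: Water = 0.37 * 59 * 10
Step 3: Water = 218.3 mm

218.3


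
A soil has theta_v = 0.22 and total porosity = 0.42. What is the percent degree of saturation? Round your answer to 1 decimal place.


Step 1: S = 100 * theta_v / n
Step 2: S = 100 * 0.22 / 0.42
Step 3: S = 52.4%

52.4


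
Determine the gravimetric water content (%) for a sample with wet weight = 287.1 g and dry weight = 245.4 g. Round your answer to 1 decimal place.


Step 1: Water mass = wet - dry = 287.1 - 245.4 = 41.7 g
Step 2: w = 100 * water mass / dry mass
Step 3: w = 100 * 41.7 / 245.4 = 17.0%

17.0


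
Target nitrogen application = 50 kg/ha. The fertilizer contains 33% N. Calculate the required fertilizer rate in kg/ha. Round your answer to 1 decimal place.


Step 1: Fertilizer rate = target N / (N content / 100)
Step 2: Rate = 50 / (33 / 100)
Step 3: Rate = 50 / 0.33
Step 4: Rate = 151.5 kg/ha

151.5


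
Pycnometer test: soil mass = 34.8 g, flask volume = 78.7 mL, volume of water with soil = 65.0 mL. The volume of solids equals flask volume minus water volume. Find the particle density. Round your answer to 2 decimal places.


Step 1: Volume of solids = flask volume - water volume with soil
Step 2: V_solids = 78.7 - 65.0 = 13.7 mL
Step 3: Particle density = mass / V_solids = 34.8 / 13.7 = 2.54 g/cm^3

2.54


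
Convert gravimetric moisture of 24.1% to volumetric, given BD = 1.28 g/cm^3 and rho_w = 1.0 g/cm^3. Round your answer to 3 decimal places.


Step 1: theta = (w / 100) * BD / rho_w
Step 2: theta = (24.1 / 100) * 1.28 / 1.0
Step 3: theta = 0.241 * 1.28
Step 4: theta = 0.308

0.308


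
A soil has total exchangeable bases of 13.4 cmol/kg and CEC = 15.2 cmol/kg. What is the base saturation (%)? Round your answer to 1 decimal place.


Step 1: BS = 100 * (sum of bases) / CEC
Step 2: BS = 100 * 13.4 / 15.2
Step 3: BS = 88.2%

88.2


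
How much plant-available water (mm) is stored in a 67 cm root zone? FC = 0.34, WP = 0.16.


Step 1: Available water = (FC - WP) * depth * 10
Step 2: AW = (0.34 - 0.16) * 67 * 10
Step 3: AW = 0.18 * 67 * 10
Step 4: AW = 120.6 mm

120.6


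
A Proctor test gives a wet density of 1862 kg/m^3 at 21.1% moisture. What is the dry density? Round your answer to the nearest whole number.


Step 1: Dry density = wet density / (1 + w/100)
Step 2: Dry density = 1862 / (1 + 21.1/100)
Step 3: Dry density = 1862 / 1.211
Step 4: Dry density = 1538 kg/m^3

1538


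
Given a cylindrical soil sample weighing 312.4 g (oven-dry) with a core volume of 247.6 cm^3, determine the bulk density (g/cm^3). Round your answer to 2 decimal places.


Step 1: Identify the formula: BD = dry mass / volume
Step 2: Substitute values: BD = 312.4 / 247.6
Step 3: BD = 1.26 g/cm^3

1.26


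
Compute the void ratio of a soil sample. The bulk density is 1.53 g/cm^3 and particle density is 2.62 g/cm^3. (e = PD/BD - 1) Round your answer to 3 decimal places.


Step 1: e = PD / BD - 1
Step 2: e = 2.62 / 1.53 - 1
Step 3: e = 1.71242 - 1
Step 4: e = 0.712

0.712


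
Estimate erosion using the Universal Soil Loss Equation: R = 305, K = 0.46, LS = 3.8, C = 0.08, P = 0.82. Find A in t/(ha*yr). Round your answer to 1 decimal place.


Step 1: A = R * K * LS * C * P
Step 2: R * K = 305 * 0.46 = 140.3
Step 3: (R*K) * LS = 140.3 * 3.8 = 533.14
Step 4: * C * P = 533.14 * 0.08 * 0.82 = 35.0
Step 5: A = 35.0 t/(ha*yr)

35.0


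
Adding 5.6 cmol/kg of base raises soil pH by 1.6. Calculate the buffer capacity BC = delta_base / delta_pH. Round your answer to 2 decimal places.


Step 1: BC = change in base / change in pH
Step 2: BC = 5.6 / 1.6
Step 3: BC = 3.5 cmol/(kg*pH unit)

3.5


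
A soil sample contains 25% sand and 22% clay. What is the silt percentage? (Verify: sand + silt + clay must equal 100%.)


Step 1: sand + silt + clay = 100%
Step 2: silt = 100 - sand - clay
Step 3: silt = 100 - 25 - 22
Step 4: silt = 53%

53


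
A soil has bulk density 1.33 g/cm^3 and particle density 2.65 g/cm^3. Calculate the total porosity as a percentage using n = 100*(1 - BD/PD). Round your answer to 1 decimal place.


Step 1: Formula: n = 100 * (1 - BD / PD)
Step 2: n = 100 * (1 - 1.33 / 2.65)
Step 3: n = 100 * (1 - 0.50189)
Step 4: n = 49.8%

49.8


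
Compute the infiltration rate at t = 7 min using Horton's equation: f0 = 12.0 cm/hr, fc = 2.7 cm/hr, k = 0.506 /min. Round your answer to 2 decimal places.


Step 1: f = fc + (f0 - fc) * exp(-k * t)
Step 2: exp(-0.506 * 7) = 0.028955
Step 3: f = 2.7 + (12.0 - 2.7) * 0.028955
Step 4: f = 2.7 + 9.3 * 0.028955
Step 5: f = 2.97 cm/hr

2.97


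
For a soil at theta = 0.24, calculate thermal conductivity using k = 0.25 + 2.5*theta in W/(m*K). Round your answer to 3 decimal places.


Step 1: k = 0.25 + 2.5 * theta
Step 2: k = 0.25 + 2.5 * 0.24
Step 3: k = 0.25 + 0.6
Step 4: k = 0.85 W/(m*K)

0.85


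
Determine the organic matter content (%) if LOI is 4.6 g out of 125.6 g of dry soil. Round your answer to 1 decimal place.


Step 1: OM% = 100 * LOI / sample mass
Step 2: OM = 100 * 4.6 / 125.6
Step 3: OM = 3.7%

3.7


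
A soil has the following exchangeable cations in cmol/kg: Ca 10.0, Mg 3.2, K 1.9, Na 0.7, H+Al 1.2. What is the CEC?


Step 1: CEC = Ca + Mg + K + Na + (H+Al)
Step 2: CEC = 10.0 + 3.2 + 1.9 + 0.7 + 1.2
Step 3: CEC = 17.0 cmol/kg

17.0


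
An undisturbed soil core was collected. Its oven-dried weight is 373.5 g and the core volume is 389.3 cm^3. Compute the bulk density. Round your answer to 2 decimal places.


Step 1: Identify the formula: BD = dry mass / volume
Step 2: Substitute values: BD = 373.5 / 389.3
Step 3: BD = 0.96 g/cm^3

0.96


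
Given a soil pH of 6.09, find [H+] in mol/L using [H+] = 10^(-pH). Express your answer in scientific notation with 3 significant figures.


Step 1: [H+] = 10^(-pH)
Step 2: [H+] = 10^(-6.09)
Step 3: [H+] = 8.13e-07 mol/L

8.13e-07


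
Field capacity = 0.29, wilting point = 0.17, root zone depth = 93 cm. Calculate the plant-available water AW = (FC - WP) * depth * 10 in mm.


Step 1: Available water = (FC - WP) * depth * 10
Step 2: AW = (0.29 - 0.17) * 93 * 10
Step 3: AW = 0.12 * 93 * 10
Step 4: AW = 111.6 mm

111.6


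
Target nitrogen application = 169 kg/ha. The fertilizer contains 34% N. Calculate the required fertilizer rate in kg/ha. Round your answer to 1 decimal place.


Step 1: Fertilizer rate = target N / (N content / 100)
Step 2: Rate = 169 / (34 / 100)
Step 3: Rate = 169 / 0.34
Step 4: Rate = 497.1 kg/ha

497.1


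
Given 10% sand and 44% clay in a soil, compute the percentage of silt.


Step 1: sand + silt + clay = 100%
Step 2: silt = 100 - sand - clay
Step 3: silt = 100 - 10 - 44
Step 4: silt = 46%

46


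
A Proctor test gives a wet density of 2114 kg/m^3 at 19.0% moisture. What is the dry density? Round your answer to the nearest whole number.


Step 1: Dry density = wet density / (1 + w/100)
Step 2: Dry density = 2114 / (1 + 19.0/100)
Step 3: Dry density = 2114 / 1.19
Step 4: Dry density = 1776 kg/m^3

1776


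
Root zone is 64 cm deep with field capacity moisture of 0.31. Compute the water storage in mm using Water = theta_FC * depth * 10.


Step 1: Water (mm) = theta_FC * depth (cm) * 10
Step 2: Water = 0.31 * 64 * 10
Step 3: Water = 198.4 mm

198.4


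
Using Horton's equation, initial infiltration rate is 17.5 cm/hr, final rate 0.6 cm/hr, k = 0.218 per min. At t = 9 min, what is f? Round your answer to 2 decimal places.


Step 1: f = fc + (f0 - fc) * exp(-k * t)
Step 2: exp(-0.218 * 9) = 0.140577
Step 3: f = 0.6 + (17.5 - 0.6) * 0.140577
Step 4: f = 0.6 + 16.9 * 0.140577
Step 5: f = 2.98 cm/hr

2.98


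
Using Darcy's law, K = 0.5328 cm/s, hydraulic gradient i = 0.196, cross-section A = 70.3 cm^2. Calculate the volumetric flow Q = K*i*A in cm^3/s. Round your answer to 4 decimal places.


Step 1: Apply Darcy's law: Q = K * i * A
Step 2: Q = 0.5328 * 0.196 * 70.3
Step 3: Q = 7.3413 cm^3/s

7.3413


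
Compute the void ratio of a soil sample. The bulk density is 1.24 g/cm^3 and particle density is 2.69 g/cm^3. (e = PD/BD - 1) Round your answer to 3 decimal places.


Step 1: e = PD / BD - 1
Step 2: e = 2.69 / 1.24 - 1
Step 3: e = 2.16935 - 1
Step 4: e = 1.169

1.169


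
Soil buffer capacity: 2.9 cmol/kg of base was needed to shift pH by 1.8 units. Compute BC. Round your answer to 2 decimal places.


Step 1: BC = change in base / change in pH
Step 2: BC = 2.9 / 1.8
Step 3: BC = 1.61 cmol/(kg*pH unit)

1.61


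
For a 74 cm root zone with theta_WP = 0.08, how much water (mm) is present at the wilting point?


Step 1: Water (mm) = theta_WP * depth * 10
Step 2: Water = 0.08 * 74 * 10
Step 3: Water = 59.2 mm

59.2


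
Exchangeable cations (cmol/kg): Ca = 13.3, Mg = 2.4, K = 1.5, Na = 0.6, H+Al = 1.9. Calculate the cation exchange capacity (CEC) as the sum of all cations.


Step 1: CEC = Ca + Mg + K + Na + (H+Al)
Step 2: CEC = 13.3 + 2.4 + 1.5 + 0.6 + 1.9
Step 3: CEC = 19.7 cmol/kg

19.7


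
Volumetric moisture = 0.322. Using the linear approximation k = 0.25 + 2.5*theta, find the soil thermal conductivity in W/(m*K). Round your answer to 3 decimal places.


Step 1: k = 0.25 + 2.5 * theta
Step 2: k = 0.25 + 2.5 * 0.322
Step 3: k = 0.25 + 0.805
Step 4: k = 1.055 W/(m*K)

1.055


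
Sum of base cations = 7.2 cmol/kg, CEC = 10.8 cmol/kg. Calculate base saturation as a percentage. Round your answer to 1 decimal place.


Step 1: BS = 100 * (sum of bases) / CEC
Step 2: BS = 100 * 7.2 / 10.8
Step 3: BS = 66.7%

66.7


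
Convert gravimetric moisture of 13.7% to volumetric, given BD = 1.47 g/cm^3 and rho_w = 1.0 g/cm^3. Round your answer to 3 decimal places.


Step 1: theta = (w / 100) * BD / rho_w
Step 2: theta = (13.7 / 100) * 1.47 / 1.0
Step 3: theta = 0.137 * 1.47
Step 4: theta = 0.201

0.201


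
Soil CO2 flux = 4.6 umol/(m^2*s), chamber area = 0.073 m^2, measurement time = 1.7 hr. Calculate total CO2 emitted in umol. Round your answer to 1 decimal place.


Step 1: Convert time to seconds: 1.7 hr * 3600 = 6120.0 s
Step 2: Total = flux * area * time_s
Step 3: Total = 4.6 * 0.073 * 6120.0
Step 4: Total = 2055.1 umol

2055.1


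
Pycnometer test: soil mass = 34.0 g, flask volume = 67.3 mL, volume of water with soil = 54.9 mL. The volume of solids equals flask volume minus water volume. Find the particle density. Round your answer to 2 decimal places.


Step 1: Volume of solids = flask volume - water volume with soil
Step 2: V_solids = 67.3 - 54.9 = 12.4 mL
Step 3: Particle density = mass / V_solids = 34.0 / 12.4 = 2.74 g/cm^3

2.74


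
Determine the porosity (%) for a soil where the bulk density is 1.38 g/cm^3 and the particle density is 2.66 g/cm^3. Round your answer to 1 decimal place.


Step 1: Formula: n = 100 * (1 - BD / PD)
Step 2: n = 100 * (1 - 1.38 / 2.66)
Step 3: n = 100 * (1 - 0.5188)
Step 4: n = 48.1%

48.1


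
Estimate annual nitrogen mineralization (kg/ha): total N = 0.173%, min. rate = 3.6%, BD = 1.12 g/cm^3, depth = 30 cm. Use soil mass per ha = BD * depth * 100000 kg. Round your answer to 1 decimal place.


Step 1: Soil mass per ha = BD * depth * 100000 = 1.12 * 30 * 100000 = 3360000 kg
Step 2: Total N pool = soil mass * N%/100 = 3360000 * 0.173/100 = 5812.8 kg/ha
Step 3: N mineralized = N pool * rate%/100 = 5812.8 * 3.6/100 = 209.3 kg/ha/yr

209.3


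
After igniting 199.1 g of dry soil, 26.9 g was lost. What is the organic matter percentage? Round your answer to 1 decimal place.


Step 1: OM% = 100 * LOI / sample mass
Step 2: OM = 100 * 26.9 / 199.1
Step 3: OM = 13.5%

13.5


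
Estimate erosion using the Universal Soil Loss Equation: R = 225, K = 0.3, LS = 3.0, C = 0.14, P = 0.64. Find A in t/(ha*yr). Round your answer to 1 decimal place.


Step 1: A = R * K * LS * C * P
Step 2: R * K = 225 * 0.3 = 67.5
Step 3: (R*K) * LS = 67.5 * 3.0 = 202.5
Step 4: * C * P = 202.5 * 0.14 * 0.64 = 18.1
Step 5: A = 18.1 t/(ha*yr)

18.1


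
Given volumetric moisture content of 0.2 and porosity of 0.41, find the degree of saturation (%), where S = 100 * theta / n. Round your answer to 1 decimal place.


Step 1: S = 100 * theta_v / n
Step 2: S = 100 * 0.2 / 0.41
Step 3: S = 48.8%

48.8


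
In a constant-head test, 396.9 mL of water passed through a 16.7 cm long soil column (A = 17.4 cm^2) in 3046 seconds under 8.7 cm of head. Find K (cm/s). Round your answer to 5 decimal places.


Step 1: K = Q * L / (A * t * h)
Step 2: Numerator = 396.9 * 16.7 = 6628.23
Step 3: Denominator = 17.4 * 3046 * 8.7 = 461103.48
Step 4: K = 6628.23 / 461103.48 = 0.01437 cm/s

0.01437


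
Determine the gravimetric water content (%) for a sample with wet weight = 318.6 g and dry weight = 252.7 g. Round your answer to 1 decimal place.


Step 1: Water mass = wet - dry = 318.6 - 252.7 = 65.9 g
Step 2: w = 100 * water mass / dry mass
Step 3: w = 100 * 65.9 / 252.7 = 26.1%

26.1


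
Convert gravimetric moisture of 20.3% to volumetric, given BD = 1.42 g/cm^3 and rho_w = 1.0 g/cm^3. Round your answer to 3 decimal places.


Step 1: theta = (w / 100) * BD / rho_w
Step 2: theta = (20.3 / 100) * 1.42 / 1.0
Step 3: theta = 0.203 * 1.42
Step 4: theta = 0.288

0.288


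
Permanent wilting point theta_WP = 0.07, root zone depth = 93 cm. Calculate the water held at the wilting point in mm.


Step 1: Water (mm) = theta_WP * depth * 10
Step 2: Water = 0.07 * 93 * 10
Step 3: Water = 65.1 mm

65.1


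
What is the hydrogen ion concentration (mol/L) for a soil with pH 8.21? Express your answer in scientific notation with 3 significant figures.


Step 1: [H+] = 10^(-pH)
Step 2: [H+] = 10^(-8.21)
Step 3: [H+] = 6.17e-09 mol/L

6.17e-09


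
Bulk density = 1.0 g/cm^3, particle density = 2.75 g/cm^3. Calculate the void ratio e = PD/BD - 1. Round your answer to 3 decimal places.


Step 1: e = PD / BD - 1
Step 2: e = 2.75 / 1.0 - 1
Step 3: e = 2.75 - 1
Step 4: e = 1.75

1.75


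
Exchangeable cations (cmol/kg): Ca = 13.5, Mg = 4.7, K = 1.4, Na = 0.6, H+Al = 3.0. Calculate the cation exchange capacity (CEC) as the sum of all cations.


Step 1: CEC = Ca + Mg + K + Na + (H+Al)
Step 2: CEC = 13.5 + 4.7 + 1.4 + 0.6 + 3.0
Step 3: CEC = 23.2 cmol/kg

23.2


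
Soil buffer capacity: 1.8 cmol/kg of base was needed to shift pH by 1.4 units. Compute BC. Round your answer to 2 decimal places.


Step 1: BC = change in base / change in pH
Step 2: BC = 1.8 / 1.4
Step 3: BC = 1.29 cmol/(kg*pH unit)

1.29


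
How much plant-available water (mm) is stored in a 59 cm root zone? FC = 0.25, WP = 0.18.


Step 1: Available water = (FC - WP) * depth * 10
Step 2: AW = (0.25 - 0.18) * 59 * 10
Step 3: AW = 0.07 * 59 * 10
Step 4: AW = 41.3 mm

41.3
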